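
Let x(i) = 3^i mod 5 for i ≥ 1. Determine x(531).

2

We have x(1) = 3,  x(2) = 4,  x(3) = 2,  x(4) = 1,  x(5) = 3.
Since x(5) = x(1) = 3, the sequence is periodic with period 4.
So x(531) = x(1 + ((531-1) mod 4)) = x(3) = 2.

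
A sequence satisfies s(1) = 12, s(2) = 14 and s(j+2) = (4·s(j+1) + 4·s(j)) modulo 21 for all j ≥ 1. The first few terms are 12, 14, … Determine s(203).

8

Computing terms: s(1) = 12,  s(2) = 14,  s(3) = 20,  s(4) = 10,  s(5) = 15,  s(6) = 16,  s(7) = 19,  s(8) = 14,  s(9) = 6,  s(10) = 17,  s(11) = 8,  s(12) = 16,  s(13) = 12,  s(14) = 7,  s(15) = 13,  s(16) = 17,  s(17) = 15,  s(18) = 2,  s(19) = 5,  s(20) = 7,  s(21) = 6,  s(22) = 10,  s(23) = 1,  s(24) = 2,  s(25) = 12,  s(26) = 14.
Since (s(25), s(26)) = (s(1), s(2)) = (12, 14) (two consecutive terms determine the rest), the sequence is periodic with period 24.
(203 - 1) mod 24 = 10, so s(203) = s(11) = 8.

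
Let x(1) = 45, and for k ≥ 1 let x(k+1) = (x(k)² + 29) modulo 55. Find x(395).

Listing terms: x(1) = 45; x(2) = 19; x(3) = 5; x(4) = 54; x(5) = 30; x(6) = 49; x(7) = 10; x(8) = 19.
Since x(8) = x(2) = 19, the sequence is eventually periodic: after a pre-period of length 1 it cycles with period 6.
For k ≥ 2, x(k) depends only on (k - 2) mod 6. (395 - 2) mod 6 = 3, so x(395) = x(5) = 30.

30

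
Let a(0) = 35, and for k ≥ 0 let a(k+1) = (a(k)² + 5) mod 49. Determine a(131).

a(0) = 35,  a(1) = 5,  a(2) = 30,  a(3) = 23,  a(4) = 44,  a(5) = 30.
Since a(5) = a(2) = 30, the sequence is eventually periodic: after a pre-period of length 2 it cycles with period 3.
For k ≥ 2, a(k) depends only on (k - 2) mod 3. (131 - 2) mod 3 = 0, so a(131) = a(2) = 30.

30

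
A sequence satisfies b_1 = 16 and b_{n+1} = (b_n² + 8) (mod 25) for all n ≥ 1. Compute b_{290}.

We have b_1 = 16, b_2 = 14, b_3 = 4, b_4 = 24, b_5 = 9, b_6 = 14.
Since b_6 = b_2 = 14, the sequence is eventually periodic: after a pre-period of length 1 it cycles with period 4.
For n ≥ 2, b_n depends only on (n - 2) mod 4. (290 - 2) mod 4 = 0, so b_{290} = b_2 = 14.

14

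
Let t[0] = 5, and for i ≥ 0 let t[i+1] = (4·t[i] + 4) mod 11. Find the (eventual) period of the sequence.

5

t[0] = 5, t[1] = 2, t[2] = 1, t[3] = 8, t[4] = 3, t[5] = 5.
Since t[5] = t[0] = 5, the sequence is periodic with period 5.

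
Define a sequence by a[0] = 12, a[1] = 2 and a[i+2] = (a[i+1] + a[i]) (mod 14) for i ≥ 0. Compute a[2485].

Listing terms: a[0] = 12,  a[1] = 2,  a[2] = 0,  a[3] = 2,  a[4] = 2,  a[5] = 4,  a[6] = 6,  a[7] = 10,  a[8] = 2,  a[9] = 12,  a[10] = 0,  a[11] = 12,  a[12] = 12,  a[13] = 10,  a[14] = 8,  a[15] = 4,  a[16] = 12,  a[17] = 2.
Since (a[16], a[17]) = (a[0], a[1]) = (12, 2) (two consecutive terms determine the rest), the sequence is periodic with period 16.
So a[2485] = a[0 + ((2485-0) mod 16)] = a[5] = 4.

4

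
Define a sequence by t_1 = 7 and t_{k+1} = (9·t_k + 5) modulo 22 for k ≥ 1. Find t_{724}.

Listing terms: t_1 = 7, t_2 = 2, t_3 = 1, t_4 = 14, t_5 = 21, t_6 = 18, t_7 = 13, t_8 = 12, t_9 = 3, t_{10} = 10, t_{11} = 7.
The sequence repeats with period 10.
So t_{724} = t_{1 + ((724-1) mod 10)} = t_4 = 14.

14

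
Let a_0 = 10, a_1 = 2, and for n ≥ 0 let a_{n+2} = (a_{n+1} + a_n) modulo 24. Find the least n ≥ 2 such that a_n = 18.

6

We have a_0 = 10,  a_1 = 2,  a_2 = 12,  a_3 = 14,  a_4 = 2,  a_5 = 16,  a_6 = 18,  a_7 = 10,  a_8 = 4,  a_9 = 14,  a_{10} = 18,  a_{11} = 8,  a_{12} = 2,  a_{13} = 10,  a_{14} = 12,  a_{15} = 22,  a_{16} = 10,  a_{17} = 8,  a_{18} = 18,  a_{19} = 2,  a_{20} = 20,  a_{21} = 22,  a_{22} = 18,  a_{23} = 16,  a_{24} = 10,  a_{25} = 2.
The sequence repeats with period 24.
The value 18 first appears (with n ≥ 2) at a_6.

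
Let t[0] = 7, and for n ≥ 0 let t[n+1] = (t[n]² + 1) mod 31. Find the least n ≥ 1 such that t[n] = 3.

We have t[0] = 7; t[1] = 19; t[2] = 21; t[3] = 8; t[4] = 3; t[5] = 10; t[6] = 8.
Since t[6] = t[3] = 8, the sequence is eventually periodic: after a pre-period of length 3 it cycles with period 3.
The value 3 first appears (with n ≥ 1) at t[4].

4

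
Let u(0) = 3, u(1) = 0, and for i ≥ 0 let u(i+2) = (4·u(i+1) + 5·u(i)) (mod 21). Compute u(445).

Computing terms: u(0) = 3, u(1) = 0, u(2) = 15, u(3) = 18, u(4) = 0, u(5) = 6, u(6) = 3, u(7) = 0.
The sequence repeats with period 6.
(445 - 0) mod 6 = 1, so u(445) = u(1) = 0.

0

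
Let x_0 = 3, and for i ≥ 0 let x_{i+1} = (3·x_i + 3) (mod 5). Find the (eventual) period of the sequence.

Listing terms: x_0 = 3,  x_1 = 2,  x_2 = 4,  x_3 = 0,  x_4 = 3.
The sequence repeats with period 4.

4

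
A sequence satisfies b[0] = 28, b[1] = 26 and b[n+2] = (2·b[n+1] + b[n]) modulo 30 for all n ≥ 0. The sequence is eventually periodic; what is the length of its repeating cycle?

24

We have b[0] = 28; b[1] = 26; b[2] = 20; b[3] = 6; b[4] = 2; b[5] = 10; b[6] = 22; b[7] = 24; b[8] = 10; b[9] = 14; b[10] = 8; b[11] = 0; b[12] = 8; b[13] = 16; b[14] = 10; b[15] = 6; b[16] = 22; b[17] = 20; b[18] = 2; b[19] = 24; b[20] = 20; b[21] = 4; b[22] = 28; b[23] = 0; b[24] = 28; b[25] = 26.
The sequence repeats with period 24.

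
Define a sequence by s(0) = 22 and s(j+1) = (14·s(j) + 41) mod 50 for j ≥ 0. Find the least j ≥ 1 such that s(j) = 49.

1

We have s(0) = 22,  s(1) = 49,  s(2) = 27,  s(3) = 19,  s(4) = 7,  s(5) = 39,  s(6) = 37,  s(7) = 9,  s(8) = 17,  s(9) = 29,  s(10) = 47,  s(11) = 49.
Since s(11) = s(1) = 49, the sequence is eventually periodic: after a pre-period of length 1 it cycles with period 10.
The value 49 first appears (with j ≥ 1) at s(1).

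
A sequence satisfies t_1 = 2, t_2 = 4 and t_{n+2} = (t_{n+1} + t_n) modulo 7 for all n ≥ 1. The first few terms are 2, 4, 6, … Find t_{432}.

We have t_1 = 2, t_2 = 4, t_3 = 6, t_4 = 3, t_5 = 2, t_6 = 5, t_7 = 0, t_8 = 5, t_9 = 5, t_{10} = 3, t_{11} = 1, t_{12} = 4, t_{13} = 5, t_{14} = 2, t_{15} = 0, t_{16} = 2, t_{17} = 2, t_{18} = 4.
The sequence repeats with period 16.
(432 - 1) mod 16 = 15, so t_{432} = t_{16} = 2.

2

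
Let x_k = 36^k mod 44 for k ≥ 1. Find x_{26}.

36

Computing terms: x_1 = 36, x_2 = 20, x_3 = 16, x_4 = 4, x_5 = 12, x_6 = 36.
Since x_6 = x_1 = 36, the sequence is periodic with period 5.
So x_{26} = x_{1 + ((26-1) mod 5)} = x_1 = 36.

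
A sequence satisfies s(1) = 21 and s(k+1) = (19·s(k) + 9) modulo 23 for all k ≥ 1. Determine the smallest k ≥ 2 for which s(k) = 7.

15

We have s(1) = 21; s(2) = 17; s(3) = 10; s(4) = 15; s(5) = 18; s(6) = 6; s(7) = 8; s(8) = 0; s(9) = 9; s(10) = 19; s(11) = 2; s(12) = 1; s(13) = 5; s(14) = 12; s(15) = 7; s(16) = 4; s(17) = 16; s(18) = 14; s(19) = 22; s(20) = 13; s(21) = 3; s(22) = 20; s(23) = 21.
The sequence repeats with period 22.
The value 7 first appears (with k ≥ 2) at s(15).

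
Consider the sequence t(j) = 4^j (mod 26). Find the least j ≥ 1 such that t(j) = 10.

We have t(0) = 1; t(1) = 4; t(2) = 16; t(3) = 12; t(4) = 22; t(5) = 10; t(6) = 14; t(7) = 4.
Since t(7) = t(1) = 4, the sequence is eventually periodic: after a pre-period of length 1 it cycles with period 6.
The value 10 first appears (with j ≥ 1) at t(5).

5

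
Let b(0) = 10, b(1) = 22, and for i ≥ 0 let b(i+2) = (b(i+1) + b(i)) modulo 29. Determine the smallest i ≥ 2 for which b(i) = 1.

9

b(0) = 10; b(1) = 22; b(2) = 3; b(3) = 25; b(4) = 28; b(5) = 24; b(6) = 23; b(7) = 18; b(8) = 12; b(9) = 1; b(10) = 13; b(11) = 14; b(12) = 27; b(13) = 12; b(14) = 10; b(15) = 22.
The sequence repeats with period 14.
The value 1 first appears (with i ≥ 2) at b(9).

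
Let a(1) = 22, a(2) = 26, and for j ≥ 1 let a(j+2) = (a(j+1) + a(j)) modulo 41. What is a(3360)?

We have a(1) = 22,  a(2) = 26,  a(3) = 7,  a(4) = 33,  a(5) = 40,  a(6) = 32,  a(7) = 31,  a(8) = 22,  a(9) = 12,  a(10) = 34,  a(11) = 5,  a(12) = 39,  a(13) = 3,  a(14) = 1,  a(15) = 4,  a(16) = 5,  a(17) = 9,  a(18) = 14,  a(19) = 23,  a(20) = 37,  a(21) = 19,  a(22) = 15,  a(23) = 34,  a(24) = 8,  a(25) = 1,  a(26) = 9,  a(27) = 10,  a(28) = 19,  a(29) = 29,  a(30) = 7,  a(31) = 36,  a(32) = 2,  a(33) = 38,  a(34) = 40,  a(35) = 37,  a(36) = 36,  a(37) = 32,  a(38) = 27,  a(39) = 18,  a(40) = 4,  a(41) = 22,  a(42) = 26.
Since (a(41), a(42)) = (a(1), a(2)) = (22, 26) (two consecutive terms determine the rest), the sequence is periodic with period 40.
So a(3360) = a(1 + ((3360-1) mod 40)) = a(40) = 4.

4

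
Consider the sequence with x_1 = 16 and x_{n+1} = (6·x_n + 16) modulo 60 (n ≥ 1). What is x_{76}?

16

x_1 = 16,  x_2 = 52,  x_3 = 28,  x_4 = 4,  x_5 = 40,  x_6 = 16.
Since x_6 = x_1 = 16, the sequence is periodic with period 5.
(76 - 1) mod 5 = 0, so x_{76} = x_1 = 16.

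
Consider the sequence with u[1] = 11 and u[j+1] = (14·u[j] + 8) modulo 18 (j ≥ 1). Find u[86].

0

Listing terms: u[1] = 11, u[2] = 0, u[3] = 8, u[4] = 12, u[5] = 14, u[6] = 6, u[7] = 2, u[8] = 0.
Since u[8] = u[2] = 0, the sequence is eventually periodic: after a pre-period of length 1 it cycles with period 6.
For j ≥ 2, u[j] depends only on (j - 2) mod 6. (86 - 2) mod 6 = 0, so u[86] = u[2] = 0.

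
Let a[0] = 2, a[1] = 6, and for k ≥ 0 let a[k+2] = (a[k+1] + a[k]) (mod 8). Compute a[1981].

6

Computing terms: a[0] = 2; a[1] = 6; a[2] = 0; a[3] = 6; a[4] = 6; a[5] = 4; a[6] = 2; a[7] = 6.
The sequence repeats with period 6.
(1981 - 0) mod 6 = 1, so a[1981] = a[1] = 6.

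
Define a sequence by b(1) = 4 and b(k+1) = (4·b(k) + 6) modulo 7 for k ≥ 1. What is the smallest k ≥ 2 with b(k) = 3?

3

b(1) = 4, b(2) = 1, b(3) = 3, b(4) = 4.
Since b(4) = b(1) = 4, the sequence is periodic with period 3.
The value 3 first appears (with k ≥ 2) at b(3).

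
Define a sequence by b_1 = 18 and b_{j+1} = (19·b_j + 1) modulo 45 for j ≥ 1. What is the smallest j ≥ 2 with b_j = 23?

b_1 = 18,  b_2 = 28,  b_3 = 38,  b_4 = 3,  b_5 = 13,  b_6 = 23,  b_7 = 33,  b_8 = 43,  b_9 = 8,  b_{10} = 18.
Since b_{10} = b_1 = 18, the sequence is periodic with period 9.
The value 23 first appears (with j ≥ 2) at b_6.

6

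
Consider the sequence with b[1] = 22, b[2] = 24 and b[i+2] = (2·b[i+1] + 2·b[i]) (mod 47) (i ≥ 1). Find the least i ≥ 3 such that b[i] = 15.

20

Computing terms: b[1] = 22, b[2] = 24, b[3] = 45, b[4] = 44, b[5] = 37, b[6] = 21, b[7] = 22, b[8] = 39, b[9] = 28, b[10] = 40, b[11] = 42, b[12] = 23, b[13] = 36, b[14] = 24, b[15] = 26, b[16] = 6, b[17] = 17, b[18] = 46, b[19] = 32, b[20] = 15, b[21] = 0, b[22] = 30, b[23] = 13, b[24] = 39, b[25] = 10, b[26] = 4, b[27] = 28, b[28] = 17, b[29] = 43, b[30] = 26, b[31] = 44, b[32] = 46, b[33] = 39, b[34] = 29, b[35] = 42, b[36] = 1, b[37] = 39, b[38] = 33, b[39] = 3, b[40] = 25, b[41] = 9, b[42] = 21, b[43] = 13, b[44] = 21, b[45] = 21, b[46] = 37, b[47] = 22, b[48] = 24.
Since (b[47], b[48]) = (b[1], b[2]) = (22, 24) (two consecutive terms determine the rest), the sequence is periodic with period 46.
The value 15 first appears (with i ≥ 3) at b[20].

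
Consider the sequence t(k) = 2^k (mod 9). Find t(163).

We have t(1) = 2,  t(2) = 4,  t(3) = 8,  t(4) = 7,  t(5) = 5,  t(6) = 1,  t(7) = 2.
The sequence repeats with period 6.
(163 - 1) mod 6 = 0, so t(163) = t(1) = 2.

2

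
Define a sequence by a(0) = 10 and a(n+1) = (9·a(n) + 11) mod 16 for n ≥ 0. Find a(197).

1

Computing terms: a(0) = 10,  a(1) = 5,  a(2) = 8,  a(3) = 3,  a(4) = 6,  a(5) = 1,  a(6) = 4,  a(7) = 15,  a(8) = 2,  a(9) = 13,  a(10) = 0,  a(11) = 11,  a(12) = 14,  a(13) = 9,  a(14) = 12,  a(15) = 7,  a(16) = 10.
Since a(16) = a(0) = 10, the sequence is periodic with period 16.
So a(197) = a(0 + ((197-0) mod 16)) = a(5) = 1.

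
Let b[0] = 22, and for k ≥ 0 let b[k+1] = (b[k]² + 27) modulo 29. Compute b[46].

Computing terms: b[0] = 22,  b[1] = 18,  b[2] = 3,  b[3] = 7,  b[4] = 18.
Since b[4] = b[1] = 18, the sequence is eventually periodic: after a pre-period of length 1 it cycles with period 3.
For k ≥ 1, b[k] depends only on (k - 1) mod 3. (46 - 1) mod 3 = 0, so b[46] = b[1] = 18.

18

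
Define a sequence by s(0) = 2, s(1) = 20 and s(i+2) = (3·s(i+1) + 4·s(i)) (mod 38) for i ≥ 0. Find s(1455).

28

s(0) = 2; s(1) = 20; s(2) = 30; s(3) = 18; s(4) = 22; s(5) = 24; s(6) = 8; s(7) = 6; s(8) = 12; s(9) = 22; s(10) = 0; s(11) = 12; s(12) = 36; s(13) = 4; s(14) = 4; s(15) = 28; s(16) = 24; s(17) = 32; s(18) = 2; s(19) = 20.
Since (s(18), s(19)) = (s(0), s(1)) = (2, 20) (two consecutive terms determine the rest), the sequence is periodic with period 18.
So s(1455) = s(0 + ((1455-0) mod 18)) = s(15) = 28.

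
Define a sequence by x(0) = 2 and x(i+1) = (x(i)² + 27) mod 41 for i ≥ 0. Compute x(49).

We have x(0) = 2, x(1) = 31, x(2) = 4, x(3) = 2.
The sequence repeats with period 3.
(49 - 0) mod 3 = 1, so x(49) = x(1) = 31.

31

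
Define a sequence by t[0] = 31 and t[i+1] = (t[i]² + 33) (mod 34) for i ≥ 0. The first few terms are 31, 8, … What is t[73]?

8

Computing terms: t[0] = 31,  t[1] = 8,  t[2] = 29,  t[3] = 24,  t[4] = 31.
The sequence repeats with period 4.
So t[73] = t[0 + ((73-0) mod 4)] = t[1] = 8.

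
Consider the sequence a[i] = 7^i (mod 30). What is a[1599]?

We have a[0] = 1; a[1] = 7; a[2] = 19; a[3] = 13; a[4] = 1.
Since a[4] = a[0] = 1, the sequence is periodic with period 4.
(1599 - 0) mod 4 = 3, so a[1599] = a[3] = 13.

13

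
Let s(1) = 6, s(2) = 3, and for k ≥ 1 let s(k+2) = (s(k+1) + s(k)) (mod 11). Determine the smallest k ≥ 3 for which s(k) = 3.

Listing terms: s(1) = 6, s(2) = 3, s(3) = 9, s(4) = 1, s(5) = 10, s(6) = 0, s(7) = 10, s(8) = 10, s(9) = 9, s(10) = 8, s(11) = 6, s(12) = 3.
Since (s(11), s(12)) = (s(1), s(2)) = (6, 3) (two consecutive terms determine the rest), the sequence is periodic with period 10.
The value 3 next appears (with k ≥ 3) at s(12).

12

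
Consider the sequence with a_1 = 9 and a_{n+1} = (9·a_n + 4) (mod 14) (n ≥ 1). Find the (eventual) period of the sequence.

a_1 = 9, a_2 = 1, a_3 = 13, a_4 = 9.
The sequence repeats with period 3.

3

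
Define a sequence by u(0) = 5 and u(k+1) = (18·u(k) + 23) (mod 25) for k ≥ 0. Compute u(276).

u(0) = 5; u(1) = 13; u(2) = 7; u(3) = 24; u(4) = 5.
The sequence repeats with period 4.
So u(276) = u(0 + ((276-0) mod 4)) = u(0) = 5.

5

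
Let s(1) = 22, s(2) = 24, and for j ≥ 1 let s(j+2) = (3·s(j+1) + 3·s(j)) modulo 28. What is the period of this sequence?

42

Listing terms: s(1) = 22,  s(2) = 24,  s(3) = 26,  s(4) = 10,  s(5) = 24,  s(6) = 18,  s(7) = 14,  s(8) = 12,  s(9) = 22,  s(10) = 18,  s(11) = 8,  s(12) = 22,  s(13) = 6,  s(14) = 0,  s(15) = 18,  s(16) = 26,  s(17) = 20,  s(18) = 26,  s(19) = 26,  s(20) = 16,  s(21) = 14,  s(22) = 6,  s(23) = 4,  s(24) = 2,  s(25) = 18,  s(26) = 4,  s(27) = 10,  s(28) = 14,  s(29) = 16,  s(30) = 6,  s(31) = 10,  s(32) = 20,  s(33) = 6,  s(34) = 22,  s(35) = 0,  s(36) = 10,  s(37) = 2,  s(38) = 8,  s(39) = 2,  s(40) = 2,  s(41) = 12,  s(42) = 14,  s(43) = 22,  s(44) = 24.
The sequence repeats with period 42.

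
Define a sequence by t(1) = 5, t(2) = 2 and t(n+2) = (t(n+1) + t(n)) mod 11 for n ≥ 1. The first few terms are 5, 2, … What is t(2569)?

8

Listing terms: t(1) = 5,  t(2) = 2,  t(3) = 7,  t(4) = 9,  t(5) = 5,  t(6) = 3,  t(7) = 8,  t(8) = 0,  t(9) = 8,  t(10) = 8,  t(11) = 5,  t(12) = 2.
The sequence repeats with period 10.
So t(2569) = t(1 + ((2569-1) mod 10)) = t(9) = 8.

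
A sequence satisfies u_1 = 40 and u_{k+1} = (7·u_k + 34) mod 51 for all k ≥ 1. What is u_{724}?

1

We have u_1 = 40; u_2 = 8; u_3 = 39; u_4 = 1; u_5 = 41; u_6 = 15; u_7 = 37; u_8 = 38; u_9 = 45; u_{10} = 43; u_{11} = 29; u_{12} = 33; u_{13} = 10; u_{14} = 2; u_{15} = 48; u_{16} = 13; u_{17} = 23; u_{18} = 42; u_{19} = 22; u_{20} = 35; u_{21} = 24; u_{22} = 49; u_{23} = 20; u_{24} = 21; u_{25} = 28; u_{26} = 26; u_{27} = 12; u_{28} = 16; u_{29} = 44; u_{30} = 36; u_{31} = 31; u_{32} = 47; u_{33} = 6; u_{34} = 25; u_{35} = 5; u_{36} = 18; u_{37} = 7; u_{38} = 32; u_{39} = 3; u_{40} = 4; u_{41} = 11; u_{42} = 9; u_{43} = 46; u_{44} = 50; u_{45} = 27; u_{46} = 19; u_{47} = 14; u_{48} = 30; u_{49} = 40.
Since u_{49} = u_1 = 40, the sequence is periodic with period 48.
(724 - 1) mod 48 = 3, so u_{724} = u_4 = 1.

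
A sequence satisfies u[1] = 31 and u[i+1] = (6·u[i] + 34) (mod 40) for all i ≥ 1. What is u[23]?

u[1] = 31,  u[2] = 20,  u[3] = 34,  u[4] = 38,  u[5] = 22,  u[6] = 6,  u[7] = 30,  u[8] = 14,  u[9] = 38.
Since u[9] = u[4] = 38, the sequence is eventually periodic: after a pre-period of length 3 it cycles with period 5.
For i ≥ 4, u[i] depends only on (i - 4) mod 5. (23 - 4) mod 5 = 4, so u[23] = u[8] = 14.

14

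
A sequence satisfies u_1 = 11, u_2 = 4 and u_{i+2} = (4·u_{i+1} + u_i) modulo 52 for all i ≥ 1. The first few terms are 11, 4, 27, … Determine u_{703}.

27

Computing terms: u_1 = 11; u_2 = 4; u_3 = 27; u_4 = 8; u_5 = 7; u_6 = 36; u_7 = 47; u_8 = 16; u_9 = 7; u_{10} = 44; u_{11} = 27; u_{12} = 48; u_{13} = 11; u_{14} = 40; u_{15} = 15; u_{16} = 48; u_{17} = 51; u_{18} = 44; u_{19} = 19; u_{20} = 16; u_{21} = 31; u_{22} = 36; u_{23} = 19; u_{24} = 8; u_{25} = 51; u_{26} = 4; u_{27} = 15; u_{28} = 12; u_{29} = 11; u_{30} = 4.
Since (u_{29}, u_{30}) = (u_1, u_2) = (11, 4) (two consecutive terms determine the rest), the sequence is periodic with period 28.
(703 - 1) mod 28 = 2, so u_{703} = u_3 = 27.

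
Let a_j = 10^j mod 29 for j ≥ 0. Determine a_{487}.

Computing terms: a_0 = 1, a_1 = 10, a_2 = 13, a_3 = 14, a_4 = 24, a_5 = 8, a_6 = 22, a_7 = 17, a_8 = 25, a_9 = 18, a_{10} = 6, a_{11} = 2, a_{12} = 20, a_{13} = 26, a_{14} = 28, a_{15} = 19, a_{16} = 16, a_{17} = 15, a_{18} = 5, a_{19} = 21, a_{20} = 7, a_{21} = 12, a_{22} = 4, a_{23} = 11, a_{24} = 23, a_{25} = 27, a_{26} = 9, a_{27} = 3, a_{28} = 1.
Since a_{28} = a_0 = 1, the sequence is periodic with period 28.
(487 - 0) mod 28 = 11, so a_{487} = a_{11} = 2.

2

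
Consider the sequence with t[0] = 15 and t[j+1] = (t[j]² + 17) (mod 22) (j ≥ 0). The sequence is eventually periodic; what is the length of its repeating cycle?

10

t[0] = 15, t[1] = 0, t[2] = 17, t[3] = 20, t[4] = 21, t[5] = 18, t[6] = 11, t[7] = 6, t[8] = 9, t[9] = 10, t[10] = 7, t[11] = 0.
Since t[11] = t[1] = 0, the sequence is eventually periodic: after a pre-period of length 1 it cycles with period 10.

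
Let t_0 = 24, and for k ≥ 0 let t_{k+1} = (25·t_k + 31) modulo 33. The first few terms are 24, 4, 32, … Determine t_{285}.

We have t_0 = 24,  t_1 = 4,  t_2 = 32,  t_3 = 6,  t_4 = 16,  t_5 = 2,  t_6 = 15,  t_7 = 10,  t_8 = 17,  t_9 = 27,  t_{10} = 13,  t_{11} = 26,  t_{12} = 21,  t_{13} = 28,  t_{14} = 5,  t_{15} = 24.
The sequence repeats with period 15.
So t_{285} = t_{0 + ((285-0) mod 15)} = t_0 = 24.

24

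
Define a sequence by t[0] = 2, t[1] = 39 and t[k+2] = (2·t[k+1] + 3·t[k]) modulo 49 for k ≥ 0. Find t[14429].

14

Computing terms: t[0] = 2,  t[1] = 39,  t[2] = 35,  t[3] = 40,  t[4] = 38,  t[5] = 0,  t[6] = 16,  t[7] = 32,  t[8] = 14,  t[9] = 26,  t[10] = 45,  t[11] = 21,  t[12] = 30,  t[13] = 25,  t[14] = 42,  t[15] = 12,  t[16] = 3,  t[17] = 42,  t[18] = 44,  t[19] = 18,  t[20] = 21,  t[21] = 47,  t[22] = 10,  t[23] = 14,  t[24] = 9,  t[25] = 11,  t[26] = 0,  t[27] = 33,  t[28] = 17,  t[29] = 35,  t[30] = 23,  t[31] = 4,  t[32] = 28,  t[33] = 19,  t[34] = 24,  t[35] = 7,  t[36] = 37,  t[37] = 46,  t[38] = 7,  t[39] = 5,  t[40] = 31,  t[41] = 28,  t[42] = 2,  t[43] = 39.
The sequence repeats with period 42.
(14429 - 0) mod 42 = 23, so t[14429] = t[23] = 14.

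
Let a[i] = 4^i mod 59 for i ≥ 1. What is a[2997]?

Listing terms: a[1] = 4; a[2] = 16; a[3] = 5; a[4] = 20; a[5] = 21; a[6] = 25; a[7] = 41; a[8] = 46; a[9] = 7; a[10] = 28; a[11] = 53; a[12] = 35; a[13] = 22; a[14] = 29; a[15] = 57; a[16] = 51; a[17] = 27; a[18] = 49; a[19] = 19; a[20] = 17; a[21] = 9; a[22] = 36; a[23] = 26; a[24] = 45; a[25] = 3; a[26] = 12; a[27] = 48; a[28] = 15; a[29] = 1; a[30] = 4.
Since a[30] = a[1] = 4, the sequence is periodic with period 29.
(2997 - 1) mod 29 = 9, so a[2997] = a[10] = 28.

28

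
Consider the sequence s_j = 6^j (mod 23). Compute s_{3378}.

6

Listing terms: s_0 = 1,  s_1 = 6,  s_2 = 13,  s_3 = 9,  s_4 = 8,  s_5 = 2,  s_6 = 12,  s_7 = 3,  s_8 = 18,  s_9 = 16,  s_{10} = 4,  s_{11} = 1.
The sequence repeats with period 11.
So s_{3378} = s_{0 + ((3378-0) mod 11)} = s_1 = 6.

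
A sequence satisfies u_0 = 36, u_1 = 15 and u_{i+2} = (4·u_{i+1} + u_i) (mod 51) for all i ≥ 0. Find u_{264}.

36

Computing terms: u_0 = 36,  u_1 = 15,  u_2 = 45,  u_3 = 42,  u_4 = 9,  u_5 = 27,  u_6 = 15,  u_7 = 36,  u_8 = 6,  u_9 = 9,  u_{10} = 42,  u_{11} = 24,  u_{12} = 36,  u_{13} = 15.
The sequence repeats with period 12.
(264 - 0) mod 12 = 0, so u_{264} = u_0 = 36.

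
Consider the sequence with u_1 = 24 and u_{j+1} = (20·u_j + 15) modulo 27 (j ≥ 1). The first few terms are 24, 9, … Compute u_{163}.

24

Computing terms: u_1 = 24,  u_2 = 9,  u_3 = 6,  u_4 = 0,  u_5 = 15,  u_6 = 18,  u_7 = 24.
Since u_7 = u_1 = 24, the sequence is periodic with period 6.
(163 - 1) mod 6 = 0, so u_{163} = u_1 = 24.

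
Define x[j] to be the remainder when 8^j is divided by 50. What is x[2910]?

We have x[0] = 1,  x[1] = 8,  x[2] = 14,  x[3] = 12,  x[4] = 46,  x[5] = 18,  x[6] = 44,  x[7] = 2,  x[8] = 16,  x[9] = 28,  x[10] = 24,  x[11] = 42,  x[12] = 36,  x[13] = 38,  x[14] = 4,  x[15] = 32,  x[16] = 6,  x[17] = 48,  x[18] = 34,  x[19] = 22,  x[20] = 26,  x[21] = 8.
Since x[21] = x[1] = 8, the sequence is eventually periodic: after a pre-period of length 1 it cycles with period 20.
For j ≥ 1, x[j] depends only on (j - 1) mod 20. (2910 - 1) mod 20 = 9, so x[2910] = x[10] = 24.

24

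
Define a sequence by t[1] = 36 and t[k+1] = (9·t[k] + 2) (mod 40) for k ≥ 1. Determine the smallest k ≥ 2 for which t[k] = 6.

t[1] = 36; t[2] = 6; t[3] = 16; t[4] = 26; t[5] = 36.
Since t[5] = t[1] = 36, the sequence is periodic with period 4.
The value 6 first appears (with k ≥ 2) at t[2].

2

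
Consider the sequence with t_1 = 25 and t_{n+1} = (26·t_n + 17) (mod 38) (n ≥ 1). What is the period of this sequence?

We have t_1 = 25,  t_2 = 21,  t_3 = 31,  t_4 = 25.
The sequence repeats with period 3.

3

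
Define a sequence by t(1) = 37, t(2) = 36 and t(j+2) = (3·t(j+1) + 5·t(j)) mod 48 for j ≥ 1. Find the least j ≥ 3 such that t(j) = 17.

Listing terms: t(1) = 37; t(2) = 36; t(3) = 5; t(4) = 3; t(5) = 34; t(6) = 21; t(7) = 41; t(8) = 36; t(9) = 25; t(10) = 15; t(11) = 26; t(12) = 9; t(13) = 13; t(14) = 36; t(15) = 29; t(16) = 27; t(17) = 34; t(18) = 45; t(19) = 17; t(20) = 36; t(21) = 1; t(22) = 39; t(23) = 26; t(24) = 33; t(25) = 37; t(26) = 36.
Since (t(25), t(26)) = (t(1), t(2)) = (37, 36) (two consecutive terms determine the rest), the sequence is periodic with period 24.
The value 17 first appears (with j ≥ 3) at t(19).

19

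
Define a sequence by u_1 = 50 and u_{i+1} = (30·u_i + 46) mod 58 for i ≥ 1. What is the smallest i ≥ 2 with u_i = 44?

16

Listing terms: u_1 = 50; u_2 = 38; u_3 = 26; u_4 = 14; u_5 = 2; u_6 = 48; u_7 = 36; u_8 = 24; u_9 = 12; u_{10} = 0; u_{11} = 46; u_{12} = 34; u_{13} = 22; u_{14} = 10; u_{15} = 56; u_{16} = 44; u_{17} = 32; u_{18} = 20; u_{19} = 8; u_{20} = 54; u_{21} = 42; u_{22} = 30; u_{23} = 18; u_{24} = 6; u_{25} = 52; u_{26} = 40; u_{27} = 28; u_{28} = 16; u_{29} = 4; u_{30} = 50.
The sequence repeats with period 29.
The value 44 first appears (with i ≥ 2) at u_{16}.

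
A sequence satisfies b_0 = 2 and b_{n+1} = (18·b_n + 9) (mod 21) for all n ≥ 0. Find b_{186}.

Listing terms: b_0 = 2, b_1 = 3, b_2 = 0, b_3 = 9, b_4 = 3.
Since b_4 = b_1 = 3, the sequence is eventually periodic: after a pre-period of length 1 it cycles with period 3.
For n ≥ 1, b_n depends only on (n - 1) mod 3. (186 - 1) mod 3 = 2, so b_{186} = b_3 = 9.

9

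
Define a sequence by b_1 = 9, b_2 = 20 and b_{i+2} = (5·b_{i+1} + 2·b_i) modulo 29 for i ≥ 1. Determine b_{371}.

Computing terms: b_1 = 9; b_2 = 20; b_3 = 2; b_4 = 21; b_5 = 22; b_6 = 7; b_7 = 21; b_8 = 3; b_9 = 28; b_{10} = 1; b_{11} = 3; b_{12} = 17; b_{13} = 4; b_{14} = 25; b_{15} = 17; b_{16} = 19; b_{17} = 13; b_{18} = 16; b_{19} = 19; b_{20} = 11; b_{21} = 6; b_{22} = 23; b_{23} = 11; b_{24} = 14; b_{25} = 5; b_{26} = 24; b_{27} = 14; b_{28} = 2; b_{29} = 9; b_{30} = 20.
Since (b_{29}, b_{30}) = (b_1, b_2) = (9, 20) (two consecutive terms determine the rest), the sequence is periodic with period 28.
So b_{371} = b_{1 + ((371-1) mod 28)} = b_7 = 21.

21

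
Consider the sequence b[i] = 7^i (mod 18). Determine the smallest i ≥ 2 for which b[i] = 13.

Computing terms: b[1] = 7; b[2] = 13; b[3] = 1; b[4] = 7.
The sequence repeats with period 3.
The value 13 first appears (with i ≥ 2) at b[2].

2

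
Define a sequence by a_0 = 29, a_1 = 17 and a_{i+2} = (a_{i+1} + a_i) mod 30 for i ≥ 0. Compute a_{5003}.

a_0 = 29, a_1 = 17, a_2 = 16, a_3 = 3, a_4 = 19, a_5 = 22, a_6 = 11, a_7 = 3, a_8 = 14, a_9 = 17, a_{10} = 1, a_{11} = 18, a_{12} = 19, a_{13} = 7, a_{14} = 26, a_{15} = 3, a_{16} = 29, a_{17} = 2, a_{18} = 1, a_{19} = 3, a_{20} = 4, a_{21} = 7, a_{22} = 11, a_{23} = 18, a_{24} = 29, a_{25} = 17.
Since (a_{24}, a_{25}) = (a_0, a_1) = (29, 17) (two consecutive terms determine the rest), the sequence is periodic with period 24.
(5003 - 0) mod 24 = 11, so a_{5003} = a_{11} = 18.

18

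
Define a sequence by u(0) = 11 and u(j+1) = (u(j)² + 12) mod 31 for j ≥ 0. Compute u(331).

12

u(0) = 11; u(1) = 9; u(2) = 0; u(3) = 12; u(4) = 1; u(5) = 13; u(6) = 26; u(7) = 6; u(8) = 17; u(9) = 22; u(10) = 0.
Since u(10) = u(2) = 0, the sequence is eventually periodic: after a pre-period of length 2 it cycles with period 8.
For j ≥ 2, u(j) depends only on (j - 2) mod 8. (331 - 2) mod 8 = 1, so u(331) = u(3) = 12.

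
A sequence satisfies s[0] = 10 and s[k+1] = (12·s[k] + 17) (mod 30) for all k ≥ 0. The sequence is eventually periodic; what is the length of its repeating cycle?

s[0] = 10; s[1] = 17; s[2] = 11; s[3] = 29; s[4] = 5; s[5] = 17.
Since s[5] = s[1] = 17, the sequence is eventually periodic: after a pre-period of length 1 it cycles with period 4.

4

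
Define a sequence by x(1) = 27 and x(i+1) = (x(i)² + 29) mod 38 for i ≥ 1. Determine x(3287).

35

Computing terms: x(1) = 27; x(2) = 36; x(3) = 33; x(4) = 16; x(5) = 19; x(6) = 10; x(7) = 15; x(8) = 26; x(9) = 21; x(10) = 14; x(11) = 35; x(12) = 0; x(13) = 29; x(14) = 34; x(15) = 7; x(16) = 2; x(17) = 33.
Since x(17) = x(3) = 33, the sequence is eventually periodic: after a pre-period of length 2 it cycles with period 14.
For i ≥ 3, x(i) depends only on (i - 3) mod 14. (3287 - 3) mod 14 = 8, so x(3287) = x(11) = 35.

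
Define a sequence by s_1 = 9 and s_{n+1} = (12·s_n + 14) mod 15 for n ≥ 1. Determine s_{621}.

14

Listing terms: s_1 = 9,  s_2 = 2,  s_3 = 8,  s_4 = 5,  s_5 = 14,  s_6 = 2.
Since s_6 = s_2 = 2, the sequence is eventually periodic: after a pre-period of length 1 it cycles with period 4.
For n ≥ 2, s_n depends only on (n - 2) mod 4. (621 - 2) mod 4 = 3, so s_{621} = s_5 = 14.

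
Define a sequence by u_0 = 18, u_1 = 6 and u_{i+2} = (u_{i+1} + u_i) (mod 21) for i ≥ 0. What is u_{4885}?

0

u_0 = 18, u_1 = 6, u_2 = 3, u_3 = 9, u_4 = 12, u_5 = 0, u_6 = 12, u_7 = 12, u_8 = 3, u_9 = 15, u_{10} = 18, u_{11} = 12, u_{12} = 9, u_{13} = 0, u_{14} = 9, u_{15} = 9, u_{16} = 18, u_{17} = 6.
Since (u_{16}, u_{17}) = (u_0, u_1) = (18, 6) (two consecutive terms determine the rest), the sequence is periodic with period 16.
So u_{4885} = u_{0 + ((4885-0) mod 16)} = u_5 = 0.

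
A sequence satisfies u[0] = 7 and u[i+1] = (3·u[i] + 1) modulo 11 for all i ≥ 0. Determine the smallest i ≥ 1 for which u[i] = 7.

u[0] = 7, u[1] = 0, u[2] = 1, u[3] = 4, u[4] = 2, u[5] = 7.
Since u[5] = u[0] = 7, the sequence is periodic with period 5.
The value 7 next appears (with i ≥ 1) at u[5].

5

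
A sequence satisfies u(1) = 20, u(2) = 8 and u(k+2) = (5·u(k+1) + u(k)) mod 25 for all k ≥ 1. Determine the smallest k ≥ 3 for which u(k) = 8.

u(1) = 20, u(2) = 8, u(3) = 10, u(4) = 8, u(5) = 0, u(6) = 8, u(7) = 15, u(8) = 8, u(9) = 5, u(10) = 8, u(11) = 20, u(12) = 8.
The sequence repeats with period 10.
The value 8 first appears (with k ≥ 3) at u(4).

4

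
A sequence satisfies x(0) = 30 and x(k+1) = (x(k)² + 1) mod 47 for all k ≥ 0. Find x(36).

We have x(0) = 30, x(1) = 8, x(2) = 18, x(3) = 43, x(4) = 17, x(5) = 8.
Since x(5) = x(1) = 8, the sequence is eventually periodic: after a pre-period of length 1 it cycles with period 4.
For k ≥ 1, x(k) depends only on (k - 1) mod 4. (36 - 1) mod 4 = 3, so x(36) = x(4) = 17.

17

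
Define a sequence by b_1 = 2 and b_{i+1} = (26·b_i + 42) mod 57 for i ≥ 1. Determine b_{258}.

16

Computing terms: b_1 = 2; b_2 = 37; b_3 = 35; b_4 = 40; b_5 = 56; b_6 = 16; b_7 = 2.
Since b_7 = b_1 = 2, the sequence is periodic with period 6.
(258 - 1) mod 6 = 5, so b_{258} = b_6 = 16.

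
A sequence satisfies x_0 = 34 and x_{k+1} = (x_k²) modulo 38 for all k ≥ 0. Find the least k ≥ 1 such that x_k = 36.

5

x_0 = 34; x_1 = 16; x_2 = 28; x_3 = 24; x_4 = 6; x_5 = 36; x_6 = 4; x_7 = 16.
Since x_7 = x_1 = 16, the sequence is eventually periodic: after a pre-period of length 1 it cycles with period 6.
The value 36 first appears (with k ≥ 1) at x_5.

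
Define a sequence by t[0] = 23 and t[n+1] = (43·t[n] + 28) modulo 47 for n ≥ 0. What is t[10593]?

We have t[0] = 23, t[1] = 30, t[2] = 2, t[3] = 20, t[4] = 42, t[5] = 1, t[6] = 24, t[7] = 26, t[8] = 18, t[9] = 3, t[10] = 16, t[11] = 11, t[12] = 31, t[13] = 45, t[14] = 36, t[15] = 25, t[16] = 22, t[17] = 34, t[18] = 33, t[19] = 37, t[20] = 21, t[21] = 38, t[22] = 17, t[23] = 7, t[24] = 0, t[25] = 28, t[26] = 10, t[27] = 35, t[28] = 29, t[29] = 6, t[30] = 4, t[31] = 12, t[32] = 27, t[33] = 14, t[34] = 19, t[35] = 46, t[36] = 32, t[37] = 41, t[38] = 5, t[39] = 8, t[40] = 43, t[41] = 44, t[42] = 40, t[43] = 9, t[44] = 39, t[45] = 13, t[46] = 23.
Since t[46] = t[0] = 23, the sequence is periodic with period 46.
(10593 - 0) mod 46 = 13, so t[10593] = t[13] = 45.

45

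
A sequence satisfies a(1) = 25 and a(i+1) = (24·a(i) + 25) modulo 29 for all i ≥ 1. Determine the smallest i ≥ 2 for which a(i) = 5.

6

Listing terms: a(1) = 25, a(2) = 16, a(3) = 3, a(4) = 10, a(5) = 4, a(6) = 5, a(7) = 0, a(8) = 25.
The sequence repeats with period 7.
The value 5 first appears (with i ≥ 2) at a(6).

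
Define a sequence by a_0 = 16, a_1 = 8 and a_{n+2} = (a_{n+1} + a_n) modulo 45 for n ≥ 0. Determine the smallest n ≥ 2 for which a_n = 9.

a_0 = 16; a_1 = 8; a_2 = 24; a_3 = 32; a_4 = 11; a_5 = 43; a_6 = 9; a_7 = 7; a_8 = 16; a_9 = 23; a_{10} = 39; a_{11} = 17; a_{12} = 11; a_{13} = 28; a_{14} = 39; a_{15} = 22; a_{16} = 16; a_{17} = 38; a_{18} = 9; a_{19} = 2; a_{20} = 11; a_{21} = 13; a_{22} = 24; a_{23} = 37; a_{24} = 16; a_{25} = 8.
Since (a_{24}, a_{25}) = (a_0, a_1) = (16, 8) (two consecutive terms determine the rest), the sequence is periodic with period 24.
The value 9 first appears (with n ≥ 2) at a_6.

6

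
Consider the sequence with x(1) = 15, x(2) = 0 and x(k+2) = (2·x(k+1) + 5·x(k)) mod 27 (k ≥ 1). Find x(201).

Listing terms: x(1) = 15, x(2) = 0, x(3) = 21, x(4) = 15, x(5) = 0.
Since (x(4), x(5)) = (x(1), x(2)) = (15, 0) (two consecutive terms determine the rest), the sequence is periodic with period 3.
(201 - 1) mod 3 = 2, so x(201) = x(3) = 21.

21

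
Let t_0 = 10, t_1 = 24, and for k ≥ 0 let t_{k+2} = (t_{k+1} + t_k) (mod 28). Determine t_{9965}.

We have t_0 = 10, t_1 = 24, t_2 = 6, t_3 = 2, t_4 = 8, t_5 = 10, t_6 = 18, t_7 = 0, t_8 = 18, t_9 = 18, t_{10} = 8, t_{11} = 26, t_{12} = 6, t_{13} = 4, t_{14} = 10, t_{15} = 14, t_{16} = 24, t_{17} = 10, t_{18} = 6, t_{19} = 16, t_{20} = 22, t_{21} = 10, t_{22} = 4, t_{23} = 14, t_{24} = 18, t_{25} = 4, t_{26} = 22, t_{27} = 26, t_{28} = 20, t_{29} = 18, t_{30} = 10, t_{31} = 0, t_{32} = 10, t_{33} = 10, t_{34} = 20, t_{35} = 2, t_{36} = 22, t_{37} = 24, t_{38} = 18, t_{39} = 14, t_{40} = 4, t_{41} = 18, t_{42} = 22, t_{43} = 12, t_{44} = 6, t_{45} = 18, t_{46} = 24, t_{47} = 14, t_{48} = 10, t_{49} = 24.
The sequence repeats with period 48.
So t_{9965} = t_{0 + ((9965-0) mod 48)} = t_{29} = 18.

18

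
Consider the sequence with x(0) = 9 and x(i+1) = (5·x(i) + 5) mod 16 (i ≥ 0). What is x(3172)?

x(0) = 9; x(1) = 2; x(2) = 15; x(3) = 0; x(4) = 5; x(5) = 14; x(6) = 11; x(7) = 12; x(8) = 1; x(9) = 10; x(10) = 7; x(11) = 8; x(12) = 13; x(13) = 6; x(14) = 3; x(15) = 4; x(16) = 9.
The sequence repeats with period 16.
(3172 - 0) mod 16 = 4, so x(3172) = x(4) = 5.

5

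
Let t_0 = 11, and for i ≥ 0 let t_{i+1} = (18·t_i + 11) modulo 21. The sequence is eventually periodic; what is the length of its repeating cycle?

3

Computing terms: t_0 = 11,  t_1 = 20,  t_2 = 14,  t_3 = 11.
The sequence repeats with period 3.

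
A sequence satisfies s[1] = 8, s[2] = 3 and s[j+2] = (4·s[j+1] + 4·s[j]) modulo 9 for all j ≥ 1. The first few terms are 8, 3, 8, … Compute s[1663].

s[1] = 8, s[2] = 3, s[3] = 8, s[4] = 8, s[5] = 1, s[6] = 0, s[7] = 4, s[8] = 7, s[9] = 8, s[10] = 6, s[11] = 2, s[12] = 5, s[13] = 1, s[14] = 6, s[15] = 1, s[16] = 1, s[17] = 8, s[18] = 0, s[19] = 5, s[20] = 2, s[21] = 1, s[22] = 3, s[23] = 7, s[24] = 4, s[25] = 8, s[26] = 3.
Since (s[25], s[26]) = (s[1], s[2]) = (8, 3) (two consecutive terms determine the rest), the sequence is periodic with period 24.
(1663 - 1) mod 24 = 6, so s[1663] = s[7] = 4.

4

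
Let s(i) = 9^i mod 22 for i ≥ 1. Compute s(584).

5

s(1) = 9,  s(2) = 15,  s(3) = 3,  s(4) = 5,  s(5) = 1,  s(6) = 9.
The sequence repeats with period 5.
So s(584) = s(1 + ((584-1) mod 5)) = s(4) = 5.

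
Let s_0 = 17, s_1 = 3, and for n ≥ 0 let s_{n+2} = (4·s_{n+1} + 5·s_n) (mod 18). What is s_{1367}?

5

s_0 = 17, s_1 = 3, s_2 = 7, s_3 = 7, s_4 = 9, s_5 = 17, s_6 = 5, s_7 = 15, s_8 = 13, s_9 = 1, s_{10} = 15, s_{11} = 11, s_{12} = 11, s_{13} = 9, s_{14} = 1, s_{15} = 13, s_{16} = 3, s_{17} = 5, s_{18} = 17, s_{19} = 3.
The sequence repeats with period 18.
So s_{1367} = s_{0 + ((1367-0) mod 18)} = s_{17} = 5.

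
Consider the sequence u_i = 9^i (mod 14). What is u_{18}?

1

u_1 = 9,  u_2 = 11,  u_3 = 1,  u_4 = 9.
The sequence repeats with period 3.
(18 - 1) mod 3 = 2, so u_{18} = u_3 = 1.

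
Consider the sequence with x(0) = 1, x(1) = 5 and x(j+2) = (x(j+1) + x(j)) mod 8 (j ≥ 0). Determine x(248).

6

Computing terms: x(0) = 1,  x(1) = 5,  x(2) = 6,  x(3) = 3,  x(4) = 1,  x(5) = 4,  x(6) = 5,  x(7) = 1,  x(8) = 6,  x(9) = 7,  x(10) = 5,  x(11) = 4,  x(12) = 1,  x(13) = 5.
Since (x(12), x(13)) = (x(0), x(1)) = (1, 5) (two consecutive terms determine the rest), the sequence is periodic with period 12.
So x(248) = x(0 + ((248-0) mod 12)) = x(8) = 6.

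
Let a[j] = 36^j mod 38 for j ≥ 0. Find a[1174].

a[0] = 1; a[1] = 36; a[2] = 4; a[3] = 30; a[4] = 16; a[5] = 6; a[6] = 26; a[7] = 24; a[8] = 28; a[9] = 20; a[10] = 36.
Since a[10] = a[1] = 36, the sequence is eventually periodic: after a pre-period of length 1 it cycles with period 9.
For j ≥ 1, a[j] depends only on (j - 1) mod 9. (1174 - 1) mod 9 = 3, so a[1174] = a[4] = 16.

16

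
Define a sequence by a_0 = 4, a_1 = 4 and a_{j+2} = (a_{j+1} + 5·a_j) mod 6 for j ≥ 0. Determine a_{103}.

a_0 = 4; a_1 = 4; a_2 = 0; a_3 = 2; a_4 = 2; a_5 = 0; a_6 = 4; a_7 = 4.
Since (a_6, a_7) = (a_0, a_1) = (4, 4) (two consecutive terms determine the rest), the sequence is periodic with period 6.
(103 - 0) mod 6 = 1, so a_{103} = a_1 = 4.

4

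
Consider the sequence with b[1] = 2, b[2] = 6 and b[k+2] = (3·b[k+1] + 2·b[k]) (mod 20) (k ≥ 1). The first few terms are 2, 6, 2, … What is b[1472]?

18

We have b[1] = 2,  b[2] = 6,  b[3] = 2,  b[4] = 18,  b[5] = 18,  b[6] = 10,  b[7] = 6,  b[8] = 18,  b[9] = 6,  b[10] = 14,  b[11] = 14,  b[12] = 10,  b[13] = 18,  b[14] = 14,  b[15] = 18,  b[16] = 2,  b[17] = 2,  b[18] = 10,  b[19] = 14,  b[20] = 2,  b[21] = 14,  b[22] = 6,  b[23] = 6,  b[24] = 10,  b[25] = 2,  b[26] = 6.
Since (b[25], b[26]) = (b[1], b[2]) = (2, 6) (two consecutive terms determine the rest), the sequence is periodic with period 24.
(1472 - 1) mod 24 = 7, so b[1472] = b[8] = 18.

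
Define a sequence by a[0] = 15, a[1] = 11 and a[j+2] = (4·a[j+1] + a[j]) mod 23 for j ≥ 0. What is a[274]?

13

We have a[0] = 15, a[1] = 11, a[2] = 13, a[3] = 17, a[4] = 12, a[5] = 19, a[6] = 19, a[7] = 3, a[8] = 8, a[9] = 12, a[10] = 10, a[11] = 6, a[12] = 11, a[13] = 4, a[14] = 4, a[15] = 20, a[16] = 15, a[17] = 11.
The sequence repeats with period 16.
(274 - 0) mod 16 = 2, so a[274] = a[2] = 13.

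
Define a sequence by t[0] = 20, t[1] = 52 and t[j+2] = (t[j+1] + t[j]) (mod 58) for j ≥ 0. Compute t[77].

Computing terms: t[0] = 20,  t[1] = 52,  t[2] = 14,  t[3] = 8,  t[4] = 22,  t[5] = 30,  t[6] = 52,  t[7] = 24,  t[8] = 18,  t[9] = 42,  t[10] = 2,  t[11] = 44,  t[12] = 46,  t[13] = 32,  t[14] = 20,  t[15] = 52.
Since (t[14], t[15]) = (t[0], t[1]) = (20, 52) (two consecutive terms determine the rest), the sequence is periodic with period 14.
So t[77] = t[0 + ((77-0) mod 14)] = t[7] = 24.

24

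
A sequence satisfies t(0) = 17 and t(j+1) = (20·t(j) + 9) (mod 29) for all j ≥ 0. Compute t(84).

Listing terms: t(0) = 17; t(1) = 1; t(2) = 0; t(3) = 9; t(4) = 15; t(5) = 19; t(6) = 12; t(7) = 17.
The sequence repeats with period 7.
(84 - 0) mod 7 = 0, so t(84) = t(0) = 17.

17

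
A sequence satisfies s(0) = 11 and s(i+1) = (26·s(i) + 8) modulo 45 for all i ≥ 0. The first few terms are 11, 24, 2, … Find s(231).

24

We have s(0) = 11,  s(1) = 24,  s(2) = 2,  s(3) = 15,  s(4) = 38,  s(5) = 6,  s(6) = 29,  s(7) = 42,  s(8) = 20,  s(9) = 33,  s(10) = 11.
Since s(10) = s(0) = 11, the sequence is periodic with period 10.
So s(231) = s(0 + ((231-0) mod 10)) = s(1) = 24.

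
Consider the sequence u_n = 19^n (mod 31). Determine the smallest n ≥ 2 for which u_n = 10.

We have u_1 = 19,  u_2 = 20,  u_3 = 8,  u_4 = 28,  u_5 = 5,  u_6 = 2,  u_7 = 7,  u_8 = 9,  u_9 = 16,  u_{10} = 25,  u_{11} = 10,  u_{12} = 4,  u_{13} = 14,  u_{14} = 18,  u_{15} = 1,  u_{16} = 19.
The sequence repeats with period 15.
The value 10 first appears (with n ≥ 2) at u_{11}.

11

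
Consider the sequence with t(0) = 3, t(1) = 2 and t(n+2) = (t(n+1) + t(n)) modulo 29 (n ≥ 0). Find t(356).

2

Listing terms: t(0) = 3; t(1) = 2; t(2) = 5; t(3) = 7; t(4) = 12; t(5) = 19; t(6) = 2; t(7) = 21; t(8) = 23; t(9) = 15; t(10) = 9; t(11) = 24; t(12) = 4; t(13) = 28; t(14) = 3; t(15) = 2.
The sequence repeats with period 14.
(356 - 0) mod 14 = 6, so t(356) = t(6) = 2.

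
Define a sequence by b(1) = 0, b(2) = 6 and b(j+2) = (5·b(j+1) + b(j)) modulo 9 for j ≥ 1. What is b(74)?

We have b(1) = 0,  b(2) = 6,  b(3) = 3,  b(4) = 3,  b(5) = 0,  b(6) = 3,  b(7) = 6,  b(8) = 6,  b(9) = 0,  b(10) = 6.
Since (b(9), b(10)) = (b(1), b(2)) = (0, 6) (two consecutive terms determine the rest), the sequence is periodic with period 8.
So b(74) = b(1 + ((74-1) mod 8)) = b(2) = 6.

6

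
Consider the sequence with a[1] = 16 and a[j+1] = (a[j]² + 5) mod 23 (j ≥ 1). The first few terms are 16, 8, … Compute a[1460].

Listing terms: a[1] = 16; a[2] = 8; a[3] = 0; a[4] = 5; a[5] = 7; a[6] = 8.
Since a[6] = a[2] = 8, the sequence is eventually periodic: after a pre-period of length 1 it cycles with period 4.
For j ≥ 2, a[j] depends only on (j - 2) mod 4. (1460 - 2) mod 4 = 2, so a[1460] = a[4] = 5.

5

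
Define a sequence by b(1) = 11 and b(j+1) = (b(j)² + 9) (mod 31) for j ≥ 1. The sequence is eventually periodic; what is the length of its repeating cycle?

Computing terms: b(1) = 11; b(2) = 6; b(3) = 14; b(4) = 19; b(5) = 29; b(6) = 13; b(7) = 23; b(8) = 11.
The sequence repeats with period 7.

7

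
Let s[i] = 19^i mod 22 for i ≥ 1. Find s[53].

We have s[1] = 19,  s[2] = 9,  s[3] = 17,  s[4] = 15,  s[5] = 21,  s[6] = 3,  s[7] = 13,  s[8] = 5,  s[9] = 7,  s[10] = 1,  s[11] = 19.
Since s[11] = s[1] = 19, the sequence is periodic with period 10.
So s[53] = s[1 + ((53-1) mod 10)] = s[3] = 17.

17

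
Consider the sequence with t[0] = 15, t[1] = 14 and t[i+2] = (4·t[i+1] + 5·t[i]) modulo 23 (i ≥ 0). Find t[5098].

We have t[0] = 15,  t[1] = 14,  t[2] = 16,  t[3] = 19,  t[4] = 18,  t[5] = 6,  t[6] = 22,  t[7] = 3,  t[8] = 7,  t[9] = 20,  t[10] = 0,  t[11] = 8,  t[12] = 9,  t[13] = 7,  t[14] = 4,  t[15] = 5,  t[16] = 17,  t[17] = 1,  t[18] = 20,  t[19] = 16,  t[20] = 3,  t[21] = 0,  t[22] = 15,  t[23] = 14.
The sequence repeats with period 22.
(5098 - 0) mod 22 = 16, so t[5098] = t[16] = 17.

17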